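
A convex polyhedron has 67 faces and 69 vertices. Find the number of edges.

Here V − E + F = 2.
E = V + F − (2) = 69 + 67 − (2) = 134.

134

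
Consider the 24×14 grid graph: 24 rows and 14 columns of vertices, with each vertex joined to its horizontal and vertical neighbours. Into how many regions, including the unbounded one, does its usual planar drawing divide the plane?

The grid has V = 24·14 = 336 vertices and E = 24·13 + 14·23 = 634 edges.
F = 2 − V + E = 2 − 336 + 634 = 300.

300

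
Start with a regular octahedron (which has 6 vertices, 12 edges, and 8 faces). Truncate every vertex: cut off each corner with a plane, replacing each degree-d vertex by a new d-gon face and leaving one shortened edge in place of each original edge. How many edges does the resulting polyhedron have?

36

Truncation replaces each original edge-end by a new vertex, so V′ = 2E = 24.
Each original edge survives, and each old vertex of degree d contributes d new edges; summing degrees gives Σd = 2E, so E′ = E + 2E = 3E = 36.
Each original face survives and each original vertex becomes one new face: F′ = F + V = 14.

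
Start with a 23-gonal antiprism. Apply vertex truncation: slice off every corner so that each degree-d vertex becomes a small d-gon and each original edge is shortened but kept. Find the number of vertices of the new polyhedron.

184

The base solid has V = 46, E = 92, F = 48.
Truncation replaces each original edge-end by a new vertex, so V′ = 2E = 184.
Each original edge survives, and each old vertex of degree d contributes d new edges; summing degrees gives Σd = 2E, so E′ = E + 2E = 3E = 276.
Each original face survives and each original vertex becomes one new face: F′ = F + V = 94.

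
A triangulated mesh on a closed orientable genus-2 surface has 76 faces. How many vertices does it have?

χ = 2 − 2·2 = -2, and every face is a triangle so 3F = 2E.
E = 3·76/2 = 114. Then V = -2 + E − F = -2 + 114 − 76 = 36.

36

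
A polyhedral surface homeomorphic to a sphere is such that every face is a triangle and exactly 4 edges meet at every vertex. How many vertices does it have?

Each face has 3 edges and each edge borders two faces, so 2E = 3F.
Each vertex has degree 4, so 4V = 2E and hence V = 3F/4.
Euler: V − E + F = 2 ⇒ (3F/4) − (3F/2) + F = 2.
Multiply by 8: (6 − 12 + 8)F = 16, i.e. 2F = 16.
So F = 8, E = 3·8/2 = 12, V = 3·8/4 = 6.

6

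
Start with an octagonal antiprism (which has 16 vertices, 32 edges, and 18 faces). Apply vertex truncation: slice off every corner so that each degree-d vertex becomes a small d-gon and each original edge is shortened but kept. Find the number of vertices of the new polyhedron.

Truncation replaces each original edge-end by a new vertex, so V′ = 2E = 64.
Each original edge survives, and each old vertex of degree d contributes d new edges; summing degrees gives Σd = 2E, so E′ = E + 2E = 3E = 96.
Each original face survives and each original vertex becomes one new face: F′ = F + V = 34.

64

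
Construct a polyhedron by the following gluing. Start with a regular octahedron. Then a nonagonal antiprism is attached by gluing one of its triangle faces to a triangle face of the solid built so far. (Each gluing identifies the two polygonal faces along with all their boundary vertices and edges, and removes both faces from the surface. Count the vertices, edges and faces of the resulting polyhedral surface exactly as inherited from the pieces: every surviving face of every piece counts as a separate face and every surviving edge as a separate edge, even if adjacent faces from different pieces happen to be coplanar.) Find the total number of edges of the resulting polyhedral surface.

A regular octahedron: V=6, E=12, F=8.
Attach a nonagonal antiprism (V=18, E=36, F=20) along a 3-gon: merge 3 vertices and 3 edges, delete both glued faces → V=21, E=45, F=26.
Check: V − E + F = 21 − 45 + 26 = 2.

45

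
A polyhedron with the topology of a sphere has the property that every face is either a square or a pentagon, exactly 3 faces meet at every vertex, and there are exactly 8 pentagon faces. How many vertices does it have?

16

Let x be the number of squares; then F = 8 + x.
Edge–face incidences: 2E = 5·8 + 4·x = 40 + 4x.
Every vertex has degree 3, so 3V = 2E.
Euler: V − E + F = 2 ⇒ (2E)/3 − E + (8 + x) = 2.
Multiply by 6: 2·(2E) − 3·(2E) + 6·(8 + x) = 12, i.e. 48 + 6x − (40 + 4x) = 12.
Collecting terms: 2x + 8 = 12, so 2x = 4, so x = 2.
Then 2E = 40 + 4·2 = 48, so E = 24, V = 2E/3 = 16, F = 8 + 2 = 10.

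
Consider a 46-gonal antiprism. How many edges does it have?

An antiprism on an n-gon has two n-gon caps and 2n triangles: V = 2·46 = 92, E = 4·46 = 184, F = 2·46 + 2 = 94.
Check: V − E + F = 92 − 184 + 94 = 2.

184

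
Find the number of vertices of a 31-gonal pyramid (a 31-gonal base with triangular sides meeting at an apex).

A pyramid on an n-gon base has one n-gon and n triangles: V = 31 + 1 = 32, E = 2·31 = 62, F = 31 + 1 = 32.

32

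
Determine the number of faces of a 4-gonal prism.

A prism on an n-gon has two n-gon bases and n rectangular sides: V = 2·4 = 8, E = 3·4 = 12, F = 4 + 2 = 6.

6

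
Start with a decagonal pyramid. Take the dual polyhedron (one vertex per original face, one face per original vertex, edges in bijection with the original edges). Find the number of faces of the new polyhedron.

11

The base solid has V = 11, E = 20, F = 11.
The dual swaps V and F and preserves E: V′ = F = 11, E′ = E = 20, F′ = V = 11.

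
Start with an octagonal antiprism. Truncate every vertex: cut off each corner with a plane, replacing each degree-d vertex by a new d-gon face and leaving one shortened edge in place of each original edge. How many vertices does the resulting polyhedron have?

64

The base solid has V = 16, E = 32, F = 18.
Truncation replaces each original edge-end by a new vertex, so V′ = 2E = 64.
Each original edge survives, and each old vertex of degree d contributes d new edges; summing degrees gives Σd = 2E, so E′ = E + 2E = 3E = 96.
Each original face survives and each original vertex becomes one new face: F′ = F + V = 34.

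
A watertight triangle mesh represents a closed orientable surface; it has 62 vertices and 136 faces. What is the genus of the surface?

4

Every face is a triangle, so 2E = 3·136 = 408, giving E = 204.
χ = V − E + F = 62 − 204 + 136 = -6.
For a closed orientable surface χ = 2 − 2g, so g = (2 − (-6))/2 = 4.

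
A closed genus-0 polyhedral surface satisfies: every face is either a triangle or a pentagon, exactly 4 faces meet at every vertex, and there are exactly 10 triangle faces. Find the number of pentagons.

2

Let x be the number of pentagons; then F = 10 + x.
Edge–face incidences: 2E = 3·10 + 5·x = 30 + 5x.
Every vertex has degree 4, so 4V = 2E.
Euler: V − E + F = 2 ⇒ (2E)/4 − E + (10 + x) = 2.
Multiply by 8: 2·(2E) − 4·(2E) + 8·(10 + x) = 16, i.e. 80 + 8x − 2·(30 + 5x) = 16.
Collecting terms: −2x + 20 = 16, so −2x = −4, so x = 2.
Then 2E = 30 + 5·2 = 40, so E = 20, V = 2E/4 = 10, F = 10 + 2 = 12.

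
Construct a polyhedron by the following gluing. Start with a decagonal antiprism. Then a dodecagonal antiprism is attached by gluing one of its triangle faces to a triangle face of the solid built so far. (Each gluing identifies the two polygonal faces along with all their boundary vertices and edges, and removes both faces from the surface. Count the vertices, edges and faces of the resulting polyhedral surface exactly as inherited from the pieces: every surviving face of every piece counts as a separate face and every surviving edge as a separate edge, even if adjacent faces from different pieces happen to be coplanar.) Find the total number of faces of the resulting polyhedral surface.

46

A decagonal antiprism: V=20, E=40, F=22.
Attach a dodecagonal antiprism (V=24, E=48, F=26) along a 3-gon: merge 3 vertices and 3 edges, delete both glued faces → V=41, E=85, F=46.
Check: V − E + F = 41 − 85 + 46 = 2.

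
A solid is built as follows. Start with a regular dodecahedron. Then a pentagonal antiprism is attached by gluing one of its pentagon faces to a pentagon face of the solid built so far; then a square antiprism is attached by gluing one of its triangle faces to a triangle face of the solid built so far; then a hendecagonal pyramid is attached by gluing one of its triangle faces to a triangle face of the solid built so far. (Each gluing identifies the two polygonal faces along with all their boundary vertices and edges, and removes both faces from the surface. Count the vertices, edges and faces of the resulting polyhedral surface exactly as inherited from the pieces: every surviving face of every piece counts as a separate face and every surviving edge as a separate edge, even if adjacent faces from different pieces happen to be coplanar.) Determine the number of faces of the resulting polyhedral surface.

40

A regular dodecahedron: V=20, E=30, F=12.
Attach a pentagonal antiprism (V=10, E=20, F=12) along a 5-gon: merge 5 vertices and 5 edges, delete both glued faces → V=25, E=45, F=22.
Attach a square antiprism (V=8, E=16, F=10) along a 3-gon: merge 3 vertices and 3 edges, delete both glued faces → V=30, E=58, F=30.
Attach a hendecagonal pyramid (V=12, E=22, F=12) along a 3-gon: merge 3 vertices and 3 edges, delete both glued faces → V=39, E=77, F=40.
Check: V − E + F = 39 − 77 + 40 = 2.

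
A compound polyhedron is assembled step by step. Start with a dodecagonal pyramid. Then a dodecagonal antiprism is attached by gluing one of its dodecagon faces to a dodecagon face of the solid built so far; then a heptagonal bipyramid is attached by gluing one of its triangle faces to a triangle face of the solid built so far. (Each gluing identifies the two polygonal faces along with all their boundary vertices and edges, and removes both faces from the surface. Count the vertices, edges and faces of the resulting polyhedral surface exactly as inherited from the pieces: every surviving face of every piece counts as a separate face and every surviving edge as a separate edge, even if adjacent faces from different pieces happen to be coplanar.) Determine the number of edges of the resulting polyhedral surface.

A dodecagonal pyramid: V=13, E=24, F=13.
Attach a dodecagonal antiprism (V=24, E=48, F=26) along a 12-gon: merge 12 vertices and 12 edges, delete both glued faces → V=25, E=60, F=37.
Attach a heptagonal bipyramid (V=9, E=21, F=14) along a 3-gon: merge 3 vertices and 3 edges, delete both glued faces → V=31, E=78, F=49.
Check: V − E + F = 31 − 78 + 49 = 2.

78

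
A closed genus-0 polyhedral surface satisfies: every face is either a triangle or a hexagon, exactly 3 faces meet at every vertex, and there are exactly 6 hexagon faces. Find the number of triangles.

Let x be the number of triangles; then F = 6 + x.
Edge–face incidences: 2E = 6·6 + 3·x = 36 + 3x.
Every vertex has degree 3, so 3V = 2E.
Euler: V − E + F = 2 ⇒ (2E)/3 − E + (6 + x) = 2.
Multiply by 6: 2·(2E) − 3·(2E) + 6·(6 + x) = 12, i.e. 36 + 6x − (36 + 3x) = 12.
Collecting terms: 3x = 12, so x = 4.
Then 2E = 36 + 3·4 = 48, so E = 24, V = 2E/3 = 16, F = 6 + 4 = 10.

4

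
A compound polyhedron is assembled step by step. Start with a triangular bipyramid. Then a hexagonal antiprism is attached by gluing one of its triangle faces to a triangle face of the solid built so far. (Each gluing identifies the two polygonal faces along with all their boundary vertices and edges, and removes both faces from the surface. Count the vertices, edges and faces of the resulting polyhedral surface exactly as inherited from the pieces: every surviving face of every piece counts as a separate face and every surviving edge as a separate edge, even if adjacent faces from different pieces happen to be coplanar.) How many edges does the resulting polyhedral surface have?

A triangular bipyramid: V=5, E=9, F=6.
Attach a hexagonal antiprism (V=12, E=24, F=14) along a 3-gon: merge 3 vertices and 3 edges, delete both glued faces → V=14, E=30, F=18.
Check: V − E + F = 14 − 30 + 18 = 2.

30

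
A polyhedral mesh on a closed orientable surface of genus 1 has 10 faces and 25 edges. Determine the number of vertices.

15

For a closed orientable surface of genus 1, χ = 2 − 2·1 = 0.
V = 0 + E − F = 0 + 25 − 10 = 15.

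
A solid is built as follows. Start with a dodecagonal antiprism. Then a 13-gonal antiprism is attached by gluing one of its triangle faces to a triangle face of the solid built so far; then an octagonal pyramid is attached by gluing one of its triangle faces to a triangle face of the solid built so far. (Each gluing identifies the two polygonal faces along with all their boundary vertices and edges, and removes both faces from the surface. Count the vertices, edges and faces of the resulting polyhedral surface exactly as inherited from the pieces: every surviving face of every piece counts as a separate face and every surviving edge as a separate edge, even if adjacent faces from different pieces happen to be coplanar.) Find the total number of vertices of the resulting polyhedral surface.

53

A dodecagonal antiprism: V=24, E=48, F=26.
Attach a 13-gonal antiprism (V=26, E=52, F=28) along a 3-gon: merge 3 vertices and 3 edges, delete both glued faces → V=47, E=97, F=52.
Attach an octagonal pyramid (V=9, E=16, F=9) along a 3-gon: merge 3 vertices and 3 edges, delete both glued faces → V=53, E=110, F=59.
Check: V − E + F = 53 − 110 + 59 = 2.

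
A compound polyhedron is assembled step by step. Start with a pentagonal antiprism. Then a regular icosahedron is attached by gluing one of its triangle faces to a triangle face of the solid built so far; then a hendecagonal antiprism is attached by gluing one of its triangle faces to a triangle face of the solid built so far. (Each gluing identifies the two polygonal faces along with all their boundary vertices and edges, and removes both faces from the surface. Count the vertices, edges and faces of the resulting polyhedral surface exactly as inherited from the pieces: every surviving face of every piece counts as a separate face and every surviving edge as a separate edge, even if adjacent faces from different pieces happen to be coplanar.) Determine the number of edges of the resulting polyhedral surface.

88

A pentagonal antiprism: V=10, E=20, F=12.
Attach a regular icosahedron (V=12, E=30, F=20) along a 3-gon: merge 3 vertices and 3 edges, delete both glued faces → V=19, E=47, F=30.
Attach a hendecagonal antiprism (V=22, E=44, F=24) along a 3-gon: merge 3 vertices and 3 edges, delete both glued faces → V=38, E=88, F=52.
Check: V − E + F = 38 − 88 + 52 = 2.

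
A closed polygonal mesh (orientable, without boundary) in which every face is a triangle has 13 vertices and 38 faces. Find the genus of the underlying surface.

Every face is a triangle, so 2E = 3·38 = 114, giving E = 57.
χ = V − E + F = 13 − 57 + 38 = -6.
For a closed orientable surface χ = 2 − 2g, so g = (2 − (-6))/2 = 4.

4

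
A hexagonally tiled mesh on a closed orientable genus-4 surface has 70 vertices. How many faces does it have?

χ = 2 − 2·4 = -6, and every face is a hexagon so 6F = 2E.
V − E + F = -6 with E = 6F/2 gives 70 − (6/2 − 1)·F = -6, so F = 38 and E = 114.

38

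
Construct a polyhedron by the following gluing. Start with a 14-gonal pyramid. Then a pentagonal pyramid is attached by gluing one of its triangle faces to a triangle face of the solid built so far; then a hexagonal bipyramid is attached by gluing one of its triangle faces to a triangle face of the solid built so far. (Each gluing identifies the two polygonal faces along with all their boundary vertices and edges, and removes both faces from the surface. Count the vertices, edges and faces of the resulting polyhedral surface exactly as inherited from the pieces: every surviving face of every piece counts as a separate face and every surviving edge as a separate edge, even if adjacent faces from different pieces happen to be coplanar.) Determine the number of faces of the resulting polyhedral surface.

29

A 14-gonal pyramid: V=15, E=28, F=15.
Attach a pentagonal pyramid (V=6, E=10, F=6) along a 3-gon: merge 3 vertices and 3 edges, delete both glued faces → V=18, E=35, F=19.
Attach a hexagonal bipyramid (V=8, E=18, F=12) along a 3-gon: merge 3 vertices and 3 edges, delete both glued faces → V=23, E=50, F=29.
Check: V − E + F = 23 − 50 + 29 = 2.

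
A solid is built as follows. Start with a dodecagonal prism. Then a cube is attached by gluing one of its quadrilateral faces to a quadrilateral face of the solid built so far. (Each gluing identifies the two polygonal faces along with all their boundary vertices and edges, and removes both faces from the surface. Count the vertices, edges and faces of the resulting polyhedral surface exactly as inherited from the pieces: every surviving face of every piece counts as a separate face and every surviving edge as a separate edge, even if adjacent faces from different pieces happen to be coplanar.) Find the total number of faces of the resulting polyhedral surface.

18

A dodecagonal prism: V=24, E=36, F=14.
Attach a cube (V=8, E=12, F=6) along a 4-gon: merge 4 vertices and 4 edges, delete both glued faces → V=28, E=44, F=18.
Check: V − E + F = 28 − 44 + 18 = 2.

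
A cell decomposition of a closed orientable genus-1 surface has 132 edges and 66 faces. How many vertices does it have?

For a closed orientable surface of genus 1, χ = 2 − 2·1 = 0.
V = 0 + E − F = 0 + 132 − 66 = 66.

66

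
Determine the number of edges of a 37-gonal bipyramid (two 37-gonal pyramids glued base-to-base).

111

A bipyramid over an n-gon has 2n triangular faces and n + 2 vertices: V = 37 + 2 = 39, E = 3·37 = 111, F = 2·37 = 74.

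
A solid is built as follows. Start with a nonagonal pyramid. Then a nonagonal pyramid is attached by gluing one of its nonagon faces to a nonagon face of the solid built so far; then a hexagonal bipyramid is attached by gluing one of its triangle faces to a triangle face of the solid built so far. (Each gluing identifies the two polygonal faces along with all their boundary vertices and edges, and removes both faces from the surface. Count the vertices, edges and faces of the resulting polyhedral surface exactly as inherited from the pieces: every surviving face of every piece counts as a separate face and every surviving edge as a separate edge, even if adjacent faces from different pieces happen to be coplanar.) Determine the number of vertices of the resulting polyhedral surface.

16

A nonagonal pyramid: V=10, E=18, F=10.
Attach a nonagonal pyramid (V=10, E=18, F=10) along a 9-gon: merge 9 vertices and 9 edges, delete both glued faces → V=11, E=27, F=18.
Attach a hexagonal bipyramid (V=8, E=18, F=12) along a 3-gon: merge 3 vertices and 3 edges, delete both glued faces → V=16, E=42, F=28.
Check: V − E + F = 16 − 42 + 28 = 2.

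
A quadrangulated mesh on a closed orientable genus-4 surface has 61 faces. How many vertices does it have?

χ = 2 − 2·4 = -6, and every face is a square so 4F = 2E.
E = 4·61/2 = 122. Then V = -6 + E − F = -6 + 122 − 61 = 55.

55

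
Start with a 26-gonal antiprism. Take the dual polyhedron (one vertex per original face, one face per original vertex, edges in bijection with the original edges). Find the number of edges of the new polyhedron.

The base solid has V = 52, E = 104, F = 54.
The dual swaps V and F and preserves E: V′ = F = 54, E′ = E = 104, F′ = V = 52.

104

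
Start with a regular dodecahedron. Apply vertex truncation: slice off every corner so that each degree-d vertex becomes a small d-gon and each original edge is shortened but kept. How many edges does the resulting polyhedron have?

The base solid has V = 20, E = 30, F = 12.
Truncation replaces each original edge-end by a new vertex, so V′ = 2E = 60.
Each original edge survives, and each old vertex of degree d contributes d new edges; summing degrees gives Σd = 2E, so E′ = E + 2E = 3E = 90.
Each original face survives and each original vertex becomes one new face: F′ = F + V = 32.

90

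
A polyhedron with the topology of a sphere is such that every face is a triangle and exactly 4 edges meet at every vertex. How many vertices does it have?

Each face has 3 edges and each edge borders two faces, so 2E = 3F.
Each vertex has degree 4, so 4V = 2E and hence V = 3F/4.
Euler: V − E + F = 2 ⇒ (3F/4) − (3F/2) + F = 2.
Multiply by 8: (6 − 12 + 8)F = 16, i.e. 2F = 16.
So F = 8, E = 3·8/2 = 12, V = 3·8/4 = 6.

6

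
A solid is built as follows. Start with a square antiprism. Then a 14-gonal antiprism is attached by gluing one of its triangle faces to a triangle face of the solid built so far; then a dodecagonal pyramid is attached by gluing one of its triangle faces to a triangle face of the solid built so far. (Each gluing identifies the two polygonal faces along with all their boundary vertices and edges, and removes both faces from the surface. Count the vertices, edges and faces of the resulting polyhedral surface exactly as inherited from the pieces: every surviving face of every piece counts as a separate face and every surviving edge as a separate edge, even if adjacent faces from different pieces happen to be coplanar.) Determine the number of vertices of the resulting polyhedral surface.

43

A square antiprism: V=8, E=16, F=10.
Attach a 14-gonal antiprism (V=28, E=56, F=30) along a 3-gon: merge 3 vertices and 3 edges, delete both glued faces → V=33, E=69, F=38.
Attach a dodecagonal pyramid (V=13, E=24, F=13) along a 3-gon: merge 3 vertices and 3 edges, delete both glued faces → V=43, E=90, F=49.
Check: V − E + F = 43 − 90 + 49 = 2.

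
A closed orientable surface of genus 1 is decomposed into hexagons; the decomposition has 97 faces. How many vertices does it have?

194

χ = 2 − 2·1 = 0, and every face is a hexagon so 6F = 2E.
E = 6·97/2 = 291. Then V = 0 + E − F = 0 + 291 − 97 = 194.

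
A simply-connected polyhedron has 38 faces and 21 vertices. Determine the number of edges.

57

Here V − E + F = 2.
E = V + F − (2) = 21 + 38 − (2) = 57.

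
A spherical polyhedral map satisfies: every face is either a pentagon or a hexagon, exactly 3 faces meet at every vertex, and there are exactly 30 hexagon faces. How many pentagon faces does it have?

Let x be the number of pentagons; then F = 30 + x.
Edge–face incidences: 2E = 6·30 + 5·x = 180 + 5x.
Every vertex has degree 3, so 3V = 2E.
Euler: V − E + F = 2 ⇒ (2E)/3 − E + (30 + x) = 2.
Multiply by 6: 2·(2E) − 3·(2E) + 6·(30 + x) = 12, i.e. 180 + 6x − (180 + 5x) = 12.
Collecting terms: x = 12.
Then 2E = 180 + 5·12 = 240, so E = 120, V = 2E/3 = 80, F = 30 + 12 = 42.

12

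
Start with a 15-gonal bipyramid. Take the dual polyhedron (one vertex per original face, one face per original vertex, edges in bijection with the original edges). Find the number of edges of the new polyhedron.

45

The base solid has V = 17, E = 45, F = 30.
The dual swaps V and F and preserves E: V′ = F = 30, E′ = E = 45, F′ = V = 17.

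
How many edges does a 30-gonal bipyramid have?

90

A bipyramid over an n-gon has 2n triangular faces and n + 2 vertices: V = 30 + 2 = 32, E = 3·30 = 90, F = 2·30 = 60.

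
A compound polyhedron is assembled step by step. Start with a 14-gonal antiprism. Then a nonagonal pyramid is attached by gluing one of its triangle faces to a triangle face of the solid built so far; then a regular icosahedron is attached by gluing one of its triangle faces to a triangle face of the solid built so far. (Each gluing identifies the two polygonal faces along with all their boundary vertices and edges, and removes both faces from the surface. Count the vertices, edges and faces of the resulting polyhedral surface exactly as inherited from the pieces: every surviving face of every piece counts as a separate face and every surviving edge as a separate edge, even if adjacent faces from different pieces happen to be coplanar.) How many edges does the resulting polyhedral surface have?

A 14-gonal antiprism: V=28, E=56, F=30.
Attach a nonagonal pyramid (V=10, E=18, F=10) along a 3-gon: merge 3 vertices and 3 edges, delete both glued faces → V=35, E=71, F=38.
Attach a regular icosahedron (V=12, E=30, F=20) along a 3-gon: merge 3 vertices and 3 edges, delete both glued faces → V=44, E=98, F=56.
Check: V − E + F = 44 − 98 + 56 = 2.

98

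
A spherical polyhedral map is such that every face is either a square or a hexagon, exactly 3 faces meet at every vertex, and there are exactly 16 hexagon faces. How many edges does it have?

Let x be the number of squares; then F = 16 + x.
Edge–face incidences: 2E = 6·16 + 4·x = 96 + 4x.
Every vertex has degree 3, so 3V = 2E.
Euler: V − E + F = 2 ⇒ (2E)/3 − E + (16 + x) = 2.
Multiply by 6: 2·(2E) − 3·(2E) + 6·(16 + x) = 12, i.e. 96 + 6x − (96 + 4x) = 12.
Collecting terms: 2x = 12, so x = 6.
Then 2E = 96 + 4·6 = 120, so E = 60, V = 2E/3 = 40, F = 16 + 6 = 22.

60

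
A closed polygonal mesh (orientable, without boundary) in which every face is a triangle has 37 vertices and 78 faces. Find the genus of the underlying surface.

Every face is a triangle, so 2E = 3·78 = 234, giving E = 117.
χ = V − E + F = 37 − 117 + 78 = -2.
For a closed orientable surface χ = 2 − 2g, so g = (2 − (-2))/2 = 2.

2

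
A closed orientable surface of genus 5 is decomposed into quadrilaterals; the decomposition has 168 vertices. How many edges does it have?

χ = 2 − 2·5 = -8, and every face is a square so 4F = 2E.
V − E + F = -8 with E = 4F/2 gives 168 − (4/2 − 1)·F = -8, so F = 176 and E = 352.

352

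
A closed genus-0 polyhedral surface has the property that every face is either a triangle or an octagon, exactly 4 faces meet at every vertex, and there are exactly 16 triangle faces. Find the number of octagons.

Let x be the number of octagons; then F = 16 + x.
Edge–face incidences: 2E = 3·16 + 8·x = 48 + 8x.
Every vertex has degree 4, so 4V = 2E.
Euler: V − E + F = 2 ⇒ (2E)/4 − E + (16 + x) = 2.
Multiply by 8: 2·(2E) − 4·(2E) + 8·(16 + x) = 16, i.e. 128 + 8x − 2·(48 + 8x) = 16.
Collecting terms: −8x + 32 = 16, so −8x = −16, so x = 2.
Then 2E = 48 + 8·2 = 64, so E = 32, V = 2E/4 = 16, F = 16 + 2 = 18.

2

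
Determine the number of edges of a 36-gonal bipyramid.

108

A bipyramid over an n-gon has 2n triangular faces and n + 2 vertices: V = 36 + 2 = 38, E = 3·36 = 108, F = 2·36 = 72.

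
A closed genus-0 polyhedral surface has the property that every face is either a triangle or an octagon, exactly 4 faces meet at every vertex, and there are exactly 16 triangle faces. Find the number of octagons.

Let x be the number of octagons; then F = 16 + x.
Edge–face incidences: 2E = 3·16 + 8·x = 48 + 8x.
Every vertex has degree 4, so 4V = 2E.
Euler: V − E + F = 2 ⇒ (2E)/4 − E + (16 + x) = 2.
Multiply by 8: 2·(2E) − 4·(2E) + 8·(16 + x) = 16, i.e. 128 + 8x − 2·(48 + 8x) = 16.
Collecting terms: −8x + 32 = 16, so −8x = −16, so x = 2.
Then 2E = 48 + 8·2 = 64, so E = 32, V = 2E/4 = 16, F = 16 + 2 = 18.

2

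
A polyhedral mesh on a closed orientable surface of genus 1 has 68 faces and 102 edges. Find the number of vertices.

For a closed orientable surface of genus 1, χ = 2 − 2·1 = 0.
V = 0 + E − F = 0 + 102 − 68 = 34.

34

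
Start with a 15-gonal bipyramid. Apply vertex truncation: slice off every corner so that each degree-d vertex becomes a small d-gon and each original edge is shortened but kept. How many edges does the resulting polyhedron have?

The base solid has V = 17, E = 45, F = 30.
Truncation replaces each original edge-end by a new vertex, so V′ = 2E = 90.
Each original edge survives, and each old vertex of degree d contributes d new edges; summing degrees gives Σd = 2E, so E′ = E + 2E = 3E = 135.
Each original face survives and each original vertex becomes one new face: F′ = F + V = 47.

135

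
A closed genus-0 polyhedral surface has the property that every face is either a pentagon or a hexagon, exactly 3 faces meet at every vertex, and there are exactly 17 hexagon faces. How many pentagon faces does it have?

Let x be the number of pentagons; then F = 17 + x.
Edge–face incidences: 2E = 6·17 + 5·x = 102 + 5x.
Every vertex has degree 3, so 3V = 2E.
Euler: V − E + F = 2 ⇒ (2E)/3 − E + (17 + x) = 2.
Multiply by 6: 2·(2E) − 3·(2E) + 6·(17 + x) = 12, i.e. 102 + 6x − (102 + 5x) = 12.
Collecting terms: x = 12.
Then 2E = 102 + 5·12 = 162, so E = 81, V = 2E/3 = 54, F = 17 + 12 = 29.

12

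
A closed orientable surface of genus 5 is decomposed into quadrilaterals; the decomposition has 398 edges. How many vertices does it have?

191

χ = 2 − 2·5 = -8, and every face is a square so 4F = 2E.
F = 2E/4 = 199. Then V = -8 + E − F = -8 + 398 − 199 = 191.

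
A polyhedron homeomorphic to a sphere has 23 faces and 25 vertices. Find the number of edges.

46

Here V − E + F = 2.
E = V + F − (2) = 25 + 23 − (2) = 46.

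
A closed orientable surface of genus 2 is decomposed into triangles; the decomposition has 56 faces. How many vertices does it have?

χ = 2 − 2·2 = -2, and every face is a triangle so 3F = 2E.
E = 3·56/2 = 84. Then V = -2 + E − F = -2 + 84 − 56 = 26.

26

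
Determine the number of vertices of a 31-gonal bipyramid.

A bipyramid over an n-gon has 2n triangular faces and n + 2 vertices: V = 31 + 2 = 33, E = 3·31 = 93, F = 2·31 = 62.

33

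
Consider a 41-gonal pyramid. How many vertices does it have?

42

A pyramid on an n-gon base has one n-gon and n triangles: V = 41 + 1 = 42, E = 2·41 = 82, F = 41 + 1 = 42.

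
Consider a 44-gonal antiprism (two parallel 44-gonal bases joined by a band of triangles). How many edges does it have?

An antiprism on an n-gon has two n-gon caps and 2n triangles: V = 2·44 = 88, E = 4·44 = 176, F = 2·44 + 2 = 90.
Check: V − E + F = 88 − 176 + 90 = 2.

176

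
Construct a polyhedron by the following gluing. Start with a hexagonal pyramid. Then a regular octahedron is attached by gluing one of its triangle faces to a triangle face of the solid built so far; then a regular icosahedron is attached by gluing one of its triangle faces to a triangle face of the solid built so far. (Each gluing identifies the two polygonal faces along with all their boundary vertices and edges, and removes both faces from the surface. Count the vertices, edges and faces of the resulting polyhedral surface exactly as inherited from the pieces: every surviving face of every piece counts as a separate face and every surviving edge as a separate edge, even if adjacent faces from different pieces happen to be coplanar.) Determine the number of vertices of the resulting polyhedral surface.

A hexagonal pyramid: V=7, E=12, F=7.
Attach a regular octahedron (V=6, E=12, F=8) along a 3-gon: merge 3 vertices and 3 edges, delete both glued faces → V=10, E=21, F=13.
Attach a regular icosahedron (V=12, E=30, F=20) along a 3-gon: merge 3 vertices and 3 edges, delete both glued faces → V=19, E=48, F=31.
Check: V − E + F = 19 − 48 + 31 = 2.

19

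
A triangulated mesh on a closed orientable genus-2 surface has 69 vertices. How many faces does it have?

χ = 2 − 2·2 = -2, and every face is a triangle so 3F = 2E.
V − E + F = -2 with E = 3F/2 gives 69 − (3/2 − 1)·F = -2, so F = 142 and E = 213.

142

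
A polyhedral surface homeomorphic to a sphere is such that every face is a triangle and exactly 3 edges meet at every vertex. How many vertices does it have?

4

Each face has 3 edges and each edge borders two faces, so 2E = 3F.
Each vertex has degree 3, so 3V = 2E and hence V = 3F/3.
Euler: V − E + F = 2 ⇒ (3F/3) − (3F/2) + F = 2.
Multiply by 6: (6 − 9 + 6)F = 12, i.e. 3F = 12.
So F = 4, E = 3·4/2 = 6, V = 3·4/3 = 4.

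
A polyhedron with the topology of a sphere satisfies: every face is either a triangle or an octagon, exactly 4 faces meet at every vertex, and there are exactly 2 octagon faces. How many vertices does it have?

16

Let x be the number of triangles; then F = 2 + x.
Edge–face incidences: 2E = 8·2 + 3·x = 16 + 3x.
Every vertex has degree 4, so 4V = 2E.
Euler: V − E + F = 2 ⇒ (2E)/4 − E + (2 + x) = 2.
Multiply by 8: 2·(2E) − 4·(2E) + 8·(2 + x) = 16, i.e. 16 + 8x − 2·(16 + 3x) = 16.
Collecting terms: 2x − 16 = 16, so 2x = 32, so x = 16.
Then 2E = 16 + 3·16 = 64, so E = 32, V = 2E/4 = 16, F = 2 + 16 = 18.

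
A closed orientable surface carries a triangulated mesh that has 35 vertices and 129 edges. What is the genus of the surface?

5

Every face is a triangle and each edge borders two faces, so 3F = 2·129, giving F = 86.
χ = V − E + F = 35 − 129 + 86 = -8.
For a closed orientable surface χ = 2 − 2g, so g = (2 − (-8))/2 = 5.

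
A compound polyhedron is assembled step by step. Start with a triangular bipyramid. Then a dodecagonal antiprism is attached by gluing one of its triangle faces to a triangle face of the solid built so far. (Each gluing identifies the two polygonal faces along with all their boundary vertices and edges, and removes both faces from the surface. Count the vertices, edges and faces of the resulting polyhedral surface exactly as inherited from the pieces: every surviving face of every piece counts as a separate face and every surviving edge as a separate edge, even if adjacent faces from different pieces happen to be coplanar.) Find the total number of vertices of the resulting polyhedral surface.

26

A triangular bipyramid: V=5, E=9, F=6.
Attach a dodecagonal antiprism (V=24, E=48, F=26) along a 3-gon: merge 3 vertices and 3 edges, delete both glued faces → V=26, E=54, F=30.
Check: V − E + F = 26 − 54 + 30 = 2.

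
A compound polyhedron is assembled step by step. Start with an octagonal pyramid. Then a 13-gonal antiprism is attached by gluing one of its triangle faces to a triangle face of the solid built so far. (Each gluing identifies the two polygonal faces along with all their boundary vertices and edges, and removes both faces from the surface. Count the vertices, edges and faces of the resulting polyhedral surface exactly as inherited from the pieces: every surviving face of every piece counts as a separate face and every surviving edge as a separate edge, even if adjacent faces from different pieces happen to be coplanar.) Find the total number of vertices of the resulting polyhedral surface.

An octagonal pyramid: V=9, E=16, F=9.
Attach a 13-gonal antiprism (V=26, E=52, F=28) along a 3-gon: merge 3 vertices and 3 edges, delete both glued faces → V=32, E=65, F=35.
Check: V − E + F = 32 − 65 + 35 = 2.

32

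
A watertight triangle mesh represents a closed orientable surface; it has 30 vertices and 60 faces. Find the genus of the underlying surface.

Every face is a triangle, so 2E = 3·60 = 180, giving E = 90.
χ = V − E + F = 30 − 90 + 60 = 0.
For a closed orientable surface χ = 2 − 2g, so g = (2 − (0))/2 = 1.

1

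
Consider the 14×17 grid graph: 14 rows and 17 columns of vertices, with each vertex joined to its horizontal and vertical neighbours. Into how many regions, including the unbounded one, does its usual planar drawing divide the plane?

209

The grid has V = 14·17 = 238 vertices and E = 14·16 + 17·13 = 445 edges.
F = 2 − V + E = 2 − 238 + 445 = 209.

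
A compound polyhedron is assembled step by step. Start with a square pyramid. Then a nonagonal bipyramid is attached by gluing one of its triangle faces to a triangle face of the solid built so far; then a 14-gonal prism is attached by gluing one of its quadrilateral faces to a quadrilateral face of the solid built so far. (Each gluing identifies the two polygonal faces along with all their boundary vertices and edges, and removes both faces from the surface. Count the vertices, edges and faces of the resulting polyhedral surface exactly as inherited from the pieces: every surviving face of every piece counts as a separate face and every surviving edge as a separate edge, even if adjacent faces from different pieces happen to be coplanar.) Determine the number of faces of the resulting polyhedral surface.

35

A square pyramid: V=5, E=8, F=5.
Attach a nonagonal bipyramid (V=11, E=27, F=18) along a 3-gon: merge 3 vertices and 3 edges, delete both glued faces → V=13, E=32, F=21.
Attach a 14-gonal prism (V=28, E=42, F=16) along a 4-gon: merge 4 vertices and 4 edges, delete both glued faces → V=37, E=70, F=35.
Check: V − E + F = 37 − 70 + 35 = 2.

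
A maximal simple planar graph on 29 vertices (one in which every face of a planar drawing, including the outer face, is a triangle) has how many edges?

81

In a plane triangulation 3F = 2E and V − E + F = 2, so E = 3V − 6 = 3·29 − 6 = 81.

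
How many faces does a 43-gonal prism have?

A prism on an n-gon has two n-gon bases and n rectangular sides: V = 2·43 = 86, E = 3·43 = 129, F = 43 + 2 = 45.

45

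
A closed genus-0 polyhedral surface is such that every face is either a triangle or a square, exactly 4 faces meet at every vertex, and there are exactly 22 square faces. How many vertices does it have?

Let x be the number of triangles; then F = 22 + x.
Edge–face incidences: 2E = 4·22 + 3·x = 88 + 3x.
Every vertex has degree 4, so 4V = 2E.
Euler: V − E + F = 2 ⇒ (2E)/4 − E + (22 + x) = 2.
Multiply by 8: 2·(2E) − 4·(2E) + 8·(22 + x) = 16, i.e. 176 + 8x − 2·(88 + 3x) = 16.
Collecting terms: 2x = 16, so x = 8.
Then 2E = 88 + 3·8 = 112, so E = 56, V = 2E/4 = 28, F = 22 + 8 = 30.

28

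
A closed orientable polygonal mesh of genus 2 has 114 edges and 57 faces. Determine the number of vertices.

55

For a closed orientable surface of genus 2, χ = 2 − 2·2 = -2.
V = -2 + E − F = -2 + 114 − 57 = 55.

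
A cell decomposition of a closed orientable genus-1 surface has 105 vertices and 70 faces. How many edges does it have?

For a closed orientable surface of genus 1, χ = 2 − 2·1 = 0.
E = V + F − (0) = 105 + 70 − (0) = 175.

175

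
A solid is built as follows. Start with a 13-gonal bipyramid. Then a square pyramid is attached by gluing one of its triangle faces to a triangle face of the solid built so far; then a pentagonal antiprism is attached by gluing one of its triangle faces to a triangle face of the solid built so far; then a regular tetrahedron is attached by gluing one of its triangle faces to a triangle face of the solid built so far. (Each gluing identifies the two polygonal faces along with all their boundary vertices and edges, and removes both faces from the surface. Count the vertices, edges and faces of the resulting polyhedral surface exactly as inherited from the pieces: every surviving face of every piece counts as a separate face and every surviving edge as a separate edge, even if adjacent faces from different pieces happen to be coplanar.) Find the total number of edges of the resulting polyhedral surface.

A 13-gonal bipyramid: V=15, E=39, F=26.
Attach a square pyramid (V=5, E=8, F=5) along a 3-gon: merge 3 vertices and 3 edges, delete both glued faces → V=17, E=44, F=29.
Attach a pentagonal antiprism (V=10, E=20, F=12) along a 3-gon: merge 3 vertices and 3 edges, delete both glued faces → V=24, E=61, F=39.
Attach a regular tetrahedron (V=4, E=6, F=4) along a 3-gon: merge 3 vertices and 3 edges, delete both glued faces → V=25, E=64, F=41.
Check: V − E + F = 25 − 64 + 41 = 2.

64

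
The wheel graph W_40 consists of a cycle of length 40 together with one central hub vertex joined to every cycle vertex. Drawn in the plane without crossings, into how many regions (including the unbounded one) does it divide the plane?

W_40 has V = 40 + 1 = 41 vertices and E = 2·40 = 80 edges.
By Euler's formula F = 2 − V + E = 2 − 41 + 80 = 41.

41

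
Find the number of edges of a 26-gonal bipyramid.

A bipyramid over an n-gon has 2n triangular faces and n + 2 vertices: V = 26 + 2 = 28, E = 3·26 = 78, F = 2·26 = 52.
Check: V − E + F = 28 − 78 + 52 = 2.

78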